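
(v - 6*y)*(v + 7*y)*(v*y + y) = v^3*y + v^2*y^2 + v^2*y - 42*v*y^3 + v*y^2 - 42*y^3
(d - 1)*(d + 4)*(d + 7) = d^3 + 10*d^2 + 17*d - 28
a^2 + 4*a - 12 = (a - 2)*(a + 6)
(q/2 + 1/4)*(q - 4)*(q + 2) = q^3/2 - 3*q^2/4 - 9*q/2 - 2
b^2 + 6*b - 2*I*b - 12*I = (b + 6)*(b - 2*I)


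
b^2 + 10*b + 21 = (b + 3)*(b + 7)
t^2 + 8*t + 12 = (t + 2)*(t + 6)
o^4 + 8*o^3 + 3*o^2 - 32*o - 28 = (o - 2)*(o + 1)*(o + 2)*(o + 7)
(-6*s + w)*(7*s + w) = -42*s^2 + s*w + w^2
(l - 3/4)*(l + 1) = l^2 + l/4 - 3/4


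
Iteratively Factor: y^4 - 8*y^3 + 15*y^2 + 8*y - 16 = (y - 1)*(y^3 - 7*y^2 + 8*y + 16) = (y - 4)*(y - 1)*(y^2 - 3*y - 4) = (y - 4)^2*(y - 1)*(y + 1)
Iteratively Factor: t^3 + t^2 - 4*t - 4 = (t - 2)*(t^2 + 3*t + 2) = (t - 2)*(t + 2)*(t + 1)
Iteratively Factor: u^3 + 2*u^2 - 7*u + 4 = (u - 1)*(u^2 + 3*u - 4) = (u - 1)^2*(u + 4)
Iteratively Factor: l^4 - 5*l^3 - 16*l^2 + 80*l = (l - 4)*(l^3 - l^2 - 20*l) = l*(l - 4)*(l^2 - l - 20) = l*(l - 5)*(l - 4)*(l + 4)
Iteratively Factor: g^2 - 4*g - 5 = (g - 5)*(g + 1)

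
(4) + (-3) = 1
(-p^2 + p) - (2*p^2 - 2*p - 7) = -3*p^2 + 3*p + 7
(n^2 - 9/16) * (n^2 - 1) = n^4 - 25*n^2/16 + 9/16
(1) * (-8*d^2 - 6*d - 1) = -8*d^2 - 6*d - 1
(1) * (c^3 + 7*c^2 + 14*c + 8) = c^3 + 7*c^2 + 14*c + 8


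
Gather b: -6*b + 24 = 24 - 6*b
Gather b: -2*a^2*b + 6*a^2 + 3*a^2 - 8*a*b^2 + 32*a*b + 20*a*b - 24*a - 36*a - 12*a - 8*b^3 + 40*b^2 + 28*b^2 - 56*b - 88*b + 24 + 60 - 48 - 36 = 9*a^2 - 72*a - 8*b^3 + b^2*(68 - 8*a) + b*(-2*a^2 + 52*a - 144)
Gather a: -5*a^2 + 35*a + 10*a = -5*a^2 + 45*a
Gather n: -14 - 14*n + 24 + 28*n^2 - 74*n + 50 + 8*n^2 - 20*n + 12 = 36*n^2 - 108*n + 72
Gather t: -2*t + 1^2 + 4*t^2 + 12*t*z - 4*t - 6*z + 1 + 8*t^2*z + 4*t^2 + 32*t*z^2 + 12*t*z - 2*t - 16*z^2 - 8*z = t^2*(8*z + 8) + t*(32*z^2 + 24*z - 8) - 16*z^2 - 14*z + 2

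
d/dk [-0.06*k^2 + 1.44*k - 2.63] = 1.44 - 0.12*k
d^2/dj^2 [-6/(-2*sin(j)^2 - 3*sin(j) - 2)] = 6*(-16*sin(j)^4 - 18*sin(j)^3 + 31*sin(j)^2 + 42*sin(j) + 10)/(3*sin(j) - cos(2*j) + 3)^3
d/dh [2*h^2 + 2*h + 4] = 4*h + 2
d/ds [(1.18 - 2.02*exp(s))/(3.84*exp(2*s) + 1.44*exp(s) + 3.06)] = (7.7568*exp(2*s) - 9.0624*exp(s) - 7.8804)*exp(s)/(14.7456*exp(4*s) + 11.0592*exp(3*s) + 25.5744*exp(2*s) + 8.8128*exp(s) + 9.3636)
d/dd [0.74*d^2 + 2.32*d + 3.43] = 1.48*d + 2.32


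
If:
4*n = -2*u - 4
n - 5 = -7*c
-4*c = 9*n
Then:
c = 45/59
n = -20/59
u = -78/59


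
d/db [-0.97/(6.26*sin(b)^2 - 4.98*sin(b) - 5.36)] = (12.1444*sin(b) - 4.8306)*cos(b)/(-6.26*sin(b)^2 + 4.98*sin(b) + 5.36)^2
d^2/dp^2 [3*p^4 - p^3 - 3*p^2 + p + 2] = 36*p^2 - 6*p - 6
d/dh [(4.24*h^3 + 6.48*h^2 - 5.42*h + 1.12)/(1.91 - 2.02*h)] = (-17.1296*h^3 + 11.2056*h^2 + 24.7536*h - 8.0898)/(4.0804*h^2 - 7.7164*h + 3.6481)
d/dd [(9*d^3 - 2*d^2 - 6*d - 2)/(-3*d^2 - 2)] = (-27*d^4 - 72*d^2 - 4*d + 12)/(9*d^4 + 12*d^2 + 4)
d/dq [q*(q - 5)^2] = (q - 5)*(3*q - 5)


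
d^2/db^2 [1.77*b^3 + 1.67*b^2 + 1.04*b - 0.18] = 10.62*b + 3.34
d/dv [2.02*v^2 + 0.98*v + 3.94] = 4.04*v + 0.98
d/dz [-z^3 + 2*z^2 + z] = -3*z^2 + 4*z + 1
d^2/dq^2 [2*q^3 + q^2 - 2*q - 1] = 12*q + 2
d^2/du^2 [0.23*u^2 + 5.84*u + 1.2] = 0.460000000000000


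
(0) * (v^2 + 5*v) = 0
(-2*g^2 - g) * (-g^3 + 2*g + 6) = 2*g^5 + g^4 - 4*g^3 - 14*g^2 - 6*g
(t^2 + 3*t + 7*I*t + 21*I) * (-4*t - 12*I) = -4*t^3 - 12*t^2 - 40*I*t^2 + 84*t - 120*I*t + 252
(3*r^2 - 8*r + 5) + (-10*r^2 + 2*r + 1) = -7*r^2 - 6*r + 6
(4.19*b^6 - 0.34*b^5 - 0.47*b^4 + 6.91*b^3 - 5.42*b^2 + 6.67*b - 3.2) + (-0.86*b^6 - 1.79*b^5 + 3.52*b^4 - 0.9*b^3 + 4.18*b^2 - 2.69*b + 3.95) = 3.33*b^6 - 2.13*b^5 + 3.05*b^4 + 6.01*b^3 - 1.24*b^2 + 3.98*b + 0.75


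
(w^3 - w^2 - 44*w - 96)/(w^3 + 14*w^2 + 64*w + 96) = (w^2 - 5*w - 24)/(w^2 + 10*w + 24)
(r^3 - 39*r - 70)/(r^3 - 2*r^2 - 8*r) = (r^2 - 2*r - 35)/(r*(r - 4))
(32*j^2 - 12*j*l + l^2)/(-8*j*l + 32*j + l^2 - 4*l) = (-4*j + l)/(l - 4)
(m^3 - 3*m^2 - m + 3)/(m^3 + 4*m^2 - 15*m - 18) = (m - 1)/(m + 6)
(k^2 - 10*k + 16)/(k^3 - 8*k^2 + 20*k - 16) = (k - 8)/(k^2 - 6*k + 8)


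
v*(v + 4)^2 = v^3 + 8*v^2 + 16*v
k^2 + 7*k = k*(k + 7)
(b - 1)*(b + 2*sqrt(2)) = b^2 - b + 2*sqrt(2)*b - 2*sqrt(2)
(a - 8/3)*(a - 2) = a^2 - 14*a/3 + 16/3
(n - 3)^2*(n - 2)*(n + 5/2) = n^4 - 11*n^3/2 + n^2 + 69*n/2 - 45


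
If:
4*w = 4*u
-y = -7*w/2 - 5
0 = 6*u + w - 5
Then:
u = 5/7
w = 5/7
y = 15/2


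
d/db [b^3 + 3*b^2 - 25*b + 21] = 3*b^2 + 6*b - 25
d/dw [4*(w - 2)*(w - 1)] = 8*w - 12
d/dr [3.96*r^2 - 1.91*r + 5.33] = 7.92*r - 1.91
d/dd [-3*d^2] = -6*d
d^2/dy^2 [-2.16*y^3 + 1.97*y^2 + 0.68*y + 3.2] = 3.94 - 12.96*y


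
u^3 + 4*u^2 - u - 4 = (u - 1)*(u + 1)*(u + 4)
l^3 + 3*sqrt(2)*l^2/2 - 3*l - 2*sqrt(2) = (l - sqrt(2))*(l + sqrt(2)/2)*(l + 2*sqrt(2))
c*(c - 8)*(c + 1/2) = c^3 - 15*c^2/2 - 4*c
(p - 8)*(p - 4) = p^2 - 12*p + 32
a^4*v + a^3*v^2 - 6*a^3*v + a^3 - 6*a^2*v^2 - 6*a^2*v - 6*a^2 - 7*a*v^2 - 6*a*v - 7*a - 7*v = (a - 7)*(a + 1)*(a + v)*(a*v + 1)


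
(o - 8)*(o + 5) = o^2 - 3*o - 40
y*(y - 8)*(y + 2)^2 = y^4 - 4*y^3 - 28*y^2 - 32*y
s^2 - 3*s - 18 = (s - 6)*(s + 3)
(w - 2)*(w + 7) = w^2 + 5*w - 14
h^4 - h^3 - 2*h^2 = h^2*(h - 2)*(h + 1)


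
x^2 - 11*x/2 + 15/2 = (x - 3)*(x - 5/2)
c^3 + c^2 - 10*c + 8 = (c - 2)*(c - 1)*(c + 4)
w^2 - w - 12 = (w - 4)*(w + 3)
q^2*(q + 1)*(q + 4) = q^4 + 5*q^3 + 4*q^2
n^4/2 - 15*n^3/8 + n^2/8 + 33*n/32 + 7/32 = (n/2 + 1/4)*(n - 7/2)*(n - 1)*(n + 1/4)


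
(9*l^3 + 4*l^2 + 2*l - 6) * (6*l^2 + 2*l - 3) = 54*l^5 + 42*l^4 - 7*l^3 - 44*l^2 - 18*l + 18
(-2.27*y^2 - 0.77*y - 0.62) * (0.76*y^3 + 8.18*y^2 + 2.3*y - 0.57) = -1.7252*y^5 - 19.1538*y^4 - 11.9908*y^3 - 5.5487*y^2 - 0.9871*y + 0.3534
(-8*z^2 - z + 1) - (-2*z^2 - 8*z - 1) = -6*z^2 + 7*z + 2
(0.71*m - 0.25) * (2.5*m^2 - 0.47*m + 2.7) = 1.775*m^3 - 0.9587*m^2 + 2.0345*m - 0.675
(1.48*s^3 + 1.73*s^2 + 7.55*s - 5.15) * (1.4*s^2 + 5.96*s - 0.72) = 2.072*s^5 + 11.2428*s^4 + 19.8152*s^3 + 36.5424*s^2 - 36.13*s + 3.708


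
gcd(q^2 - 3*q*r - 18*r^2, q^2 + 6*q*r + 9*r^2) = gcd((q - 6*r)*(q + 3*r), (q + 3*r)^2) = q + 3*r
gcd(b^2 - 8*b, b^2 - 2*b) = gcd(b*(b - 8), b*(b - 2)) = b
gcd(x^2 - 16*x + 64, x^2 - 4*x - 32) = x - 8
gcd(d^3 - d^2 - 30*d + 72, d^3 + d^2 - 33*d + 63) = d - 3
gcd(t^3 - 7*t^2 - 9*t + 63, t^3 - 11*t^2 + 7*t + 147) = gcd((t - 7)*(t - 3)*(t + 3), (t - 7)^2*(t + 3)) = t^2 - 4*t - 21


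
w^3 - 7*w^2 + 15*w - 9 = (w - 3)^2*(w - 1)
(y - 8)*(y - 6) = y^2 - 14*y + 48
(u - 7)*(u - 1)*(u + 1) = u^3 - 7*u^2 - u + 7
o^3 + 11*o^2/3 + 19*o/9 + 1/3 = (o + 1/3)^2*(o + 3)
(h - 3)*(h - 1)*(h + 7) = h^3 + 3*h^2 - 25*h + 21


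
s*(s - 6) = s^2 - 6*s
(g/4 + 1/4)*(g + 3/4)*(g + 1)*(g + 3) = g^4/4 + 23*g^3/16 + 43*g^2/16 + 33*g/16 + 9/16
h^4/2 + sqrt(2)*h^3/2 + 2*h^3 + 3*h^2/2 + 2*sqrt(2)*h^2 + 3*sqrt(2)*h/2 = h*(h/2 + 1/2)*(h + 3)*(h + sqrt(2))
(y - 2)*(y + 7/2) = y^2 + 3*y/2 - 7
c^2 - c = c*(c - 1)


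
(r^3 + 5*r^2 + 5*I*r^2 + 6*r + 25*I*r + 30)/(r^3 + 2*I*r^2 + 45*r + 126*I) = (r^2 + r*(5 - I) - 5*I)/(r^2 - 4*I*r + 21)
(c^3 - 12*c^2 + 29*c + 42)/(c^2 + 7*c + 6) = (c^2 - 13*c + 42)/(c + 6)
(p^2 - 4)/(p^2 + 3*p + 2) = (p - 2)/(p + 1)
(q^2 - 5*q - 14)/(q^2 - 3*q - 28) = (q + 2)/(q + 4)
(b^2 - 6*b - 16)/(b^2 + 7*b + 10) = (b - 8)/(b + 5)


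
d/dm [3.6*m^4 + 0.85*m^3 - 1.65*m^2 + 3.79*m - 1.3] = 14.4*m^3 + 2.55*m^2 - 3.3*m + 3.79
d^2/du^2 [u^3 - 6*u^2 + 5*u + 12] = 6*u - 12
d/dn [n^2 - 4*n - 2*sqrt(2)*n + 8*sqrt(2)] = 2*n - 4 - 2*sqrt(2)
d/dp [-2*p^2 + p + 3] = 1 - 4*p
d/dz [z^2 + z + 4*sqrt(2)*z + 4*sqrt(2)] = 2*z + 1 + 4*sqrt(2)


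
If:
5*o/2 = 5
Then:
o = 2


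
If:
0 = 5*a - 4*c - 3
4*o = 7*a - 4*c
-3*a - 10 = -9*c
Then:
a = 67/33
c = 59/33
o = 233/132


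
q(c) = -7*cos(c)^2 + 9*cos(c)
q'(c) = 14*sin(c)*cos(c) - 9*sin(c) = (14*cos(c) - 9)*sin(c)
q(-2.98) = -15.70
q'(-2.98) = 3.67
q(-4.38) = -3.68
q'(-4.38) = -12.83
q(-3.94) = -9.69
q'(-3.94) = -13.44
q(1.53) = 0.36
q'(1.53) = -8.42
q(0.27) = 2.17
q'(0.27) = 1.20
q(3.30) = -15.71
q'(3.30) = 3.60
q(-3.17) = -15.99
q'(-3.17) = -0.65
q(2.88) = -15.23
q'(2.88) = -5.83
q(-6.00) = 2.19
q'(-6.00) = 1.24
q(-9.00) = -14.01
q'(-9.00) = 8.97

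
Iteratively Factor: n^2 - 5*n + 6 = (n - 3)*(n - 2)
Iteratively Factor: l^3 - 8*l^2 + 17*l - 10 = (l - 2)*(l^2 - 6*l + 5) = (l - 5)*(l - 2)*(l - 1)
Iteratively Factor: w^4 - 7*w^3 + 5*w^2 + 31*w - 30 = (w - 1)*(w^3 - 6*w^2 - w + 30) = (w - 3)*(w - 1)*(w^2 - 3*w - 10) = (w - 5)*(w - 3)*(w - 1)*(w + 2)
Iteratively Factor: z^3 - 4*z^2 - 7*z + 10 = (z + 2)*(z^2 - 6*z + 5) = (z - 5)*(z + 2)*(z - 1)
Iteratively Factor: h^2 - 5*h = (h)*(h - 5)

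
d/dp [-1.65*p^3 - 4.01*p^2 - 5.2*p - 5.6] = -4.95*p^2 - 8.02*p - 5.2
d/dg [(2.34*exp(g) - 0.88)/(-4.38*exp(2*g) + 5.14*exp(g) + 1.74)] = (10.2492*exp(2*g) - 7.7088*exp(g) + 8.5948)*exp(g)/(19.1844*exp(4*g) - 45.0264*exp(3*g) + 11.1772*exp(2*g) + 17.8872*exp(g) + 3.0276)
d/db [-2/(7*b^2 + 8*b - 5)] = 4*(7*b + 4)/(7*b^2 + 8*b - 5)^2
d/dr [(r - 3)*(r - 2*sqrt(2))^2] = (r - 2*sqrt(2))*(3*r - 6 - 2*sqrt(2))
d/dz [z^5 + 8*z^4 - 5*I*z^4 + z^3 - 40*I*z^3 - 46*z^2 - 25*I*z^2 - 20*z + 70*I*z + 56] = 5*z^4 + z^3*(32 - 20*I) + z^2*(3 - 120*I) + z*(-92 - 50*I) - 20 + 70*I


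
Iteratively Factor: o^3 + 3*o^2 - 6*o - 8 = (o + 1)*(o^2 + 2*o - 8) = (o + 1)*(o + 4)*(o - 2)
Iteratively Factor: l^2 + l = (l)*(l + 1)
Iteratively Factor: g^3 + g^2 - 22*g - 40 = (g + 2)*(g^2 - g - 20) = (g - 5)*(g + 2)*(g + 4)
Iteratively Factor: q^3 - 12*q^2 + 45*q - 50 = (q - 5)*(q^2 - 7*q + 10) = (q - 5)^2*(q - 2)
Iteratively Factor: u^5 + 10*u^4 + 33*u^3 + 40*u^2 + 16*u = (u + 4)*(u^4 + 6*u^3 + 9*u^2 + 4*u) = u*(u + 4)*(u^3 + 6*u^2 + 9*u + 4) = u*(u + 1)*(u + 4)*(u^2 + 5*u + 4) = u*(u + 1)^2*(u + 4)*(u + 4)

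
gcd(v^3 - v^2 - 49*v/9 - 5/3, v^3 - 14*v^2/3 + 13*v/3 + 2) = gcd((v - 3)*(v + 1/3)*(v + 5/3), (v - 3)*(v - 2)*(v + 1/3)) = v^2 - 8*v/3 - 1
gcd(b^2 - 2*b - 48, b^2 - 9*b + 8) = b - 8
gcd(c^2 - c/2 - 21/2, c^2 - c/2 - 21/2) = c^2 - c/2 - 21/2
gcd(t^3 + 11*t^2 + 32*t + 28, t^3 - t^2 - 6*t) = t + 2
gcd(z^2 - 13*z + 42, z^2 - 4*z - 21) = z - 7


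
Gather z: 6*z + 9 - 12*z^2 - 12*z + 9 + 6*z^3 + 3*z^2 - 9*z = 6*z^3 - 9*z^2 - 15*z + 18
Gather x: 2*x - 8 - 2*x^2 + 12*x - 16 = -2*x^2 + 14*x - 24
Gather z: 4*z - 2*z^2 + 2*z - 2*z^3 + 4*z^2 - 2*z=-2*z^3 + 2*z^2 + 4*z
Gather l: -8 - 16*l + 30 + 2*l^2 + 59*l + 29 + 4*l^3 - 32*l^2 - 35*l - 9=4*l^3 - 30*l^2 + 8*l + 42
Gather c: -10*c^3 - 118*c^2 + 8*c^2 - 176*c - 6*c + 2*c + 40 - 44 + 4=-10*c^3 - 110*c^2 - 180*c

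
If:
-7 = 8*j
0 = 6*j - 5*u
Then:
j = -7/8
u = -21/20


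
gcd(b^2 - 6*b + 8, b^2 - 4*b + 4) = b - 2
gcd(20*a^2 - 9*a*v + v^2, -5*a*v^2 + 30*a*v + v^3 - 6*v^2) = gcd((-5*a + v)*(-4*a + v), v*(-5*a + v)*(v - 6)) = -5*a + v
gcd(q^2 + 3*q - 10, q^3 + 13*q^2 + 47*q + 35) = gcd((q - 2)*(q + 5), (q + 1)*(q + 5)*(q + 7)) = q + 5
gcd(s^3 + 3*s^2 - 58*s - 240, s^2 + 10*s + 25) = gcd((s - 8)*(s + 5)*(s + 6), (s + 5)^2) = s + 5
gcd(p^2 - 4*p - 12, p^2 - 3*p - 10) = p + 2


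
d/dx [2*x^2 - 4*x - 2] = 4*x - 4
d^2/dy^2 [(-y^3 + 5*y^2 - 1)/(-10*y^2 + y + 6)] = 2*(11*y^3 - 582*y^2 + 78*y - 119)/(1000*y^6 - 300*y^5 - 1770*y^4 + 359*y^3 + 1062*y^2 - 108*y - 216)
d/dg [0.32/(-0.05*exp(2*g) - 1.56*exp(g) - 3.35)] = (0.032*exp(g) + 0.4992)*exp(g)/(0.05*exp(2*g) + 1.56*exp(g) + 3.35)^2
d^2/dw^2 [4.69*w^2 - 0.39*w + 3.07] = 9.38000000000000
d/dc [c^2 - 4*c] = 2*c - 4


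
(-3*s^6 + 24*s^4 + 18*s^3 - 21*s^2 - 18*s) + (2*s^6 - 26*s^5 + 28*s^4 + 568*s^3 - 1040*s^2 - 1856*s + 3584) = -s^6 - 26*s^5 + 52*s^4 + 586*s^3 - 1061*s^2 - 1874*s + 3584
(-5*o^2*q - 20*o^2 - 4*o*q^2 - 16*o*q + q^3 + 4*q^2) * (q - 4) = -5*o^2*q^2 + 80*o^2 - 4*o*q^3 + 64*o*q + q^4 - 16*q^2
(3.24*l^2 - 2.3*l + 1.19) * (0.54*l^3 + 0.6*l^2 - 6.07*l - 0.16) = 1.7496*l^5 + 0.702*l^4 - 20.4042*l^3 + 14.1566*l^2 - 6.8553*l - 0.1904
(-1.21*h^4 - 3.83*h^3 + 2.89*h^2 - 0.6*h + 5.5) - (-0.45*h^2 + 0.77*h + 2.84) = -1.21*h^4 - 3.83*h^3 + 3.34*h^2 - 1.37*h + 2.66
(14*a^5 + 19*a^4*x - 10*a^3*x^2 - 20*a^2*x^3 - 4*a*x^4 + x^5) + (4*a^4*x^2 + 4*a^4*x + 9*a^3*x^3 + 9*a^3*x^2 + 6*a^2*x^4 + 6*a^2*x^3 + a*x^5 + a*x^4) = 14*a^5 + 4*a^4*x^2 + 23*a^4*x + 9*a^3*x^3 - a^3*x^2 + 6*a^2*x^4 - 14*a^2*x^3 + a*x^5 - 3*a*x^4 + x^5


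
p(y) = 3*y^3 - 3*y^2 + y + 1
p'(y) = 9*y^2 - 6*y + 1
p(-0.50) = -0.62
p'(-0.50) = 6.25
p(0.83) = 1.48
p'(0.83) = 2.22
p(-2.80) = -91.18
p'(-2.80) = 88.36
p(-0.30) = 0.35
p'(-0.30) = 3.61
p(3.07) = 62.60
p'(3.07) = 67.40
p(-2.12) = -43.19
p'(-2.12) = 54.17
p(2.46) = 29.97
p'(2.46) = 40.70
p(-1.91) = -32.76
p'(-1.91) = 45.29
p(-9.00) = -2438.00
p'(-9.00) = 784.00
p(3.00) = 58.00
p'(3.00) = 64.00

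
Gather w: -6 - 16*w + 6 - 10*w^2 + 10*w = -10*w^2 - 6*w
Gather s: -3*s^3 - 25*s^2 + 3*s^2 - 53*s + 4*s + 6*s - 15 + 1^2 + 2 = -3*s^3 - 22*s^2 - 43*s - 12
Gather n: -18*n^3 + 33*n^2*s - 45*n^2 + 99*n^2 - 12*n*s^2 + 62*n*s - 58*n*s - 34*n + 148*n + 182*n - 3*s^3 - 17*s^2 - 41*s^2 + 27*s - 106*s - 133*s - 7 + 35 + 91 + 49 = -18*n^3 + n^2*(33*s + 54) + n*(-12*s^2 + 4*s + 296) - 3*s^3 - 58*s^2 - 212*s + 168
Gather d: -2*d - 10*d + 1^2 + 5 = 6 - 12*d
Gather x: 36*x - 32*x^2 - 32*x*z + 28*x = -32*x^2 + x*(64 - 32*z)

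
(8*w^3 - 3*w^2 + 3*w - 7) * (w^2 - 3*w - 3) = 8*w^5 - 27*w^4 - 12*w^3 - 7*w^2 + 12*w + 21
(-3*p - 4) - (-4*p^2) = 4*p^2 - 3*p - 4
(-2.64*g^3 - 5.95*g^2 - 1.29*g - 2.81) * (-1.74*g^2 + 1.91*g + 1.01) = 4.5936*g^5 + 5.3106*g^4 - 11.7863*g^3 - 3.584*g^2 - 6.67*g - 2.8381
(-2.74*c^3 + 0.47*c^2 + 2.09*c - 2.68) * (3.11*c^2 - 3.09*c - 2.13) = -8.5214*c^5 + 9.9283*c^4 + 10.8838*c^3 - 15.794*c^2 + 3.8295*c + 5.7084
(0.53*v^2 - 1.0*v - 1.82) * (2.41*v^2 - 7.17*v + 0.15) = 1.2773*v^4 - 6.2101*v^3 + 2.8633*v^2 + 12.8994*v - 0.273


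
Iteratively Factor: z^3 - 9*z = (z - 3)*(z^2 + 3*z) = (z - 3)*(z + 3)*(z)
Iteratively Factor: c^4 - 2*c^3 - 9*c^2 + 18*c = (c - 2)*(c^3 - 9*c) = c*(c - 2)*(c^2 - 9) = c*(c - 2)*(c + 3)*(c - 3)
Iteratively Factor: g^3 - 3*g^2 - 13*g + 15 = (g + 3)*(g^2 - 6*g + 5) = (g - 1)*(g + 3)*(g - 5)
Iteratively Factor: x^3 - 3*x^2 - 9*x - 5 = (x - 5)*(x^2 + 2*x + 1) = (x - 5)*(x + 1)*(x + 1)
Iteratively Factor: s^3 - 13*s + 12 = (s + 4)*(s^2 - 4*s + 3) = (s - 1)*(s + 4)*(s - 3)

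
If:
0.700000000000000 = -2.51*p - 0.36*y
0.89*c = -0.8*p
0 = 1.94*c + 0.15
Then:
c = -0.08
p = 0.09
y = -2.54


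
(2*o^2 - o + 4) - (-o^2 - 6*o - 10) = 3*o^2 + 5*o + 14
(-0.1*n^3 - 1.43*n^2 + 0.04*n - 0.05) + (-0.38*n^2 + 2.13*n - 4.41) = -0.1*n^3 - 1.81*n^2 + 2.17*n - 4.46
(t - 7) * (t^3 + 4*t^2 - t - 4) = t^4 - 3*t^3 - 29*t^2 + 3*t + 28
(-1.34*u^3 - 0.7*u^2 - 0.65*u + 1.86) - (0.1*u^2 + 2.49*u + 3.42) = -1.34*u^3 - 0.8*u^2 - 3.14*u - 1.56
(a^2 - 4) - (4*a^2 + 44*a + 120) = -3*a^2 - 44*a - 124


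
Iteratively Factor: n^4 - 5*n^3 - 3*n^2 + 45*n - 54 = (n + 3)*(n^3 - 8*n^2 + 21*n - 18) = (n - 2)*(n + 3)*(n^2 - 6*n + 9) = (n - 3)*(n - 2)*(n + 3)*(n - 3)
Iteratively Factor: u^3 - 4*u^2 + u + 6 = (u - 2)*(u^2 - 2*u - 3) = (u - 2)*(u + 1)*(u - 3)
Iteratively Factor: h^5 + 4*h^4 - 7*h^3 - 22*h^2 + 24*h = (h + 3)*(h^4 + h^3 - 10*h^2 + 8*h) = (h + 3)*(h + 4)*(h^3 - 3*h^2 + 2*h) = (h - 1)*(h + 3)*(h + 4)*(h^2 - 2*h) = (h - 2)*(h - 1)*(h + 3)*(h + 4)*(h)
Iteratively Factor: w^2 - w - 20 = (w + 4)*(w - 5)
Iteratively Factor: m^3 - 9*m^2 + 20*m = (m)*(m^2 - 9*m + 20) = m*(m - 4)*(m - 5)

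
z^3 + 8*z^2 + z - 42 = (z - 2)*(z + 3)*(z + 7)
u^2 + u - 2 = (u - 1)*(u + 2)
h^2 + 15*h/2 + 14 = (h + 7/2)*(h + 4)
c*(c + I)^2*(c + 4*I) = c^4 + 6*I*c^3 - 9*c^2 - 4*I*c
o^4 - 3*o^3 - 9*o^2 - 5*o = o*(o - 5)*(o + 1)^2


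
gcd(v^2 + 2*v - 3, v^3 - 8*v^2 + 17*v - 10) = v - 1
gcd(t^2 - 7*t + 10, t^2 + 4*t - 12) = t - 2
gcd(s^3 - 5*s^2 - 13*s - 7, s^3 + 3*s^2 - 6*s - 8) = s + 1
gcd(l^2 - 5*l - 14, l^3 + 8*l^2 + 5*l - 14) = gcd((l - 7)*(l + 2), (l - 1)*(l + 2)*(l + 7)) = l + 2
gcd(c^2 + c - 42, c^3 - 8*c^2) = 1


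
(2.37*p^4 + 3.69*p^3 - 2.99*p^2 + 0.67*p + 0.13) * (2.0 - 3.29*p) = -7.7973*p^5 - 7.4001*p^4 + 17.2171*p^3 - 8.1843*p^2 + 0.9123*p + 0.26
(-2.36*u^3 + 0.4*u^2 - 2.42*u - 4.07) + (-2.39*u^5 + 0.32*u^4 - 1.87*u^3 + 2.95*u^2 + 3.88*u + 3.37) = -2.39*u^5 + 0.32*u^4 - 4.23*u^3 + 3.35*u^2 + 1.46*u - 0.7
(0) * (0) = 0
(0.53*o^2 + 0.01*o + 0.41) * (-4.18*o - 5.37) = -2.2154*o^3 - 2.8879*o^2 - 1.7675*o - 2.2017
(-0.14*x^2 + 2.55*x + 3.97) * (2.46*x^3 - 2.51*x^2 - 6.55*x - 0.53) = -0.3444*x^5 + 6.6244*x^4 + 4.2827*x^3 - 26.593*x^2 - 27.355*x - 2.1041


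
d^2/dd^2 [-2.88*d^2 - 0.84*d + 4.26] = -5.76000000000000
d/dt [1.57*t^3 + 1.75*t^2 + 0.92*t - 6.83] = 4.71*t^2 + 3.5*t + 0.92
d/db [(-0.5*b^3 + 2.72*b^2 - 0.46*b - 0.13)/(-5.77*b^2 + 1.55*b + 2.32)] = (2.885*b^4 - 1.55*b^3 - 1.9182*b^2 + 11.1206*b - 0.8657)/(33.2929*b^4 - 17.887*b^3 - 24.3703*b^2 + 7.192*b + 5.3824)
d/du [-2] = 0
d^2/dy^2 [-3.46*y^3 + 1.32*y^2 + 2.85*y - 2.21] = 2.64 - 20.76*y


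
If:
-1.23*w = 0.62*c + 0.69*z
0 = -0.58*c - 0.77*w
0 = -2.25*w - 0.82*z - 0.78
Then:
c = 0.59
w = -0.44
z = 0.26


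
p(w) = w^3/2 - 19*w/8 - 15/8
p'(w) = 3*w^2/2 - 19/8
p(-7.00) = -156.75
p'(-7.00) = 71.12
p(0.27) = -2.51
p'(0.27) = -2.27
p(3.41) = 9.85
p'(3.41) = 15.07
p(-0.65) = -0.47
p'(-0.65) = -1.74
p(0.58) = -3.15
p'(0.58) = -1.87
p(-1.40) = 0.08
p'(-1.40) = 0.56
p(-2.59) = -4.41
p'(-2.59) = 7.69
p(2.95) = 3.95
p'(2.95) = 10.68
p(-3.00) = -8.25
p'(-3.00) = 11.12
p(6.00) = 91.88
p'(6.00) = 51.62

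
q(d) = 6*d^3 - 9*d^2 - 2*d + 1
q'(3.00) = 106.00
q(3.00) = 76.00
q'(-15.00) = 4318.00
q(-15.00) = -22244.00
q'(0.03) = -2.52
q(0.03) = 0.93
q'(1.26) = 3.90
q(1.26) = -3.81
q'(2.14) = 41.91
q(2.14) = 14.31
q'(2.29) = 51.17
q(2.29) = 21.28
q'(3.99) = 212.74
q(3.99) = 230.87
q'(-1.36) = 55.77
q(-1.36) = -28.02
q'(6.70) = 685.42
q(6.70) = 1388.17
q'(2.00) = 34.00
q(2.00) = 9.00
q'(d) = 18*d^2 - 18*d - 2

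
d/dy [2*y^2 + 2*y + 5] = 4*y + 2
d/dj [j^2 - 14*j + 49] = 2*j - 14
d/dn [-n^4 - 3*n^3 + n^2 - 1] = n*(-4*n^2 - 9*n + 2)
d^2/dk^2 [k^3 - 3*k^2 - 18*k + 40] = 6*k - 6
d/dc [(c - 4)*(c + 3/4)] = 2*c - 13/4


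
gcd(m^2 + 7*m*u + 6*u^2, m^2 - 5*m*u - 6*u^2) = m + u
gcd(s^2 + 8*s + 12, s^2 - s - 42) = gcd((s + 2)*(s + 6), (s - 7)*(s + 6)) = s + 6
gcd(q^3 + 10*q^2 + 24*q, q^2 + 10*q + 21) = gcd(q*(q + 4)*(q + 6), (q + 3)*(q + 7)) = 1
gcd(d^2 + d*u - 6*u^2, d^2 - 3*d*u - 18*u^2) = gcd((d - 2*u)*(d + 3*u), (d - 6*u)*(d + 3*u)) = d + 3*u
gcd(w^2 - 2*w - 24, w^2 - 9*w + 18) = w - 6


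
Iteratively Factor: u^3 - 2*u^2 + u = (u)*(u^2 - 2*u + 1) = u*(u - 1)*(u - 1)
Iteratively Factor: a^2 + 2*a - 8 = (a - 2)*(a + 4)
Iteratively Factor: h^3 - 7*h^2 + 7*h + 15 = (h + 1)*(h^2 - 8*h + 15) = (h - 5)*(h + 1)*(h - 3)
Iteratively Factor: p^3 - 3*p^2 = (p - 3)*(p^2) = p*(p - 3)*(p)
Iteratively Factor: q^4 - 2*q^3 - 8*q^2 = (q + 2)*(q^3 - 4*q^2) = q*(q + 2)*(q^2 - 4*q) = q^2*(q + 2)*(q - 4)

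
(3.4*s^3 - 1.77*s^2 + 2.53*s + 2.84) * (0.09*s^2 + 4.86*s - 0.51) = 0.306*s^5 + 16.3647*s^4 - 10.1085*s^3 + 13.4541*s^2 + 12.5121*s - 1.4484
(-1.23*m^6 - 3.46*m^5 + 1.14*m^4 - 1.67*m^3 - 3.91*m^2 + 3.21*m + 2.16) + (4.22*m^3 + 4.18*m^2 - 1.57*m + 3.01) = -1.23*m^6 - 3.46*m^5 + 1.14*m^4 + 2.55*m^3 + 0.27*m^2 + 1.64*m + 5.17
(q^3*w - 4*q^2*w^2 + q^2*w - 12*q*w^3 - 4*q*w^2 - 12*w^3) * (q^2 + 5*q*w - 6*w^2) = q^5*w + q^4*w^2 + q^4*w - 38*q^3*w^3 + q^3*w^2 - 36*q^2*w^4 - 38*q^2*w^3 + 72*q*w^5 - 36*q*w^4 + 72*w^5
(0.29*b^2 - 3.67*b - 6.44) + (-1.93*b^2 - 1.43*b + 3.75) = -1.64*b^2 - 5.1*b - 2.69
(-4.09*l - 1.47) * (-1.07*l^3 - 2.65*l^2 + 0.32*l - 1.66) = 4.3763*l^4 + 12.4114*l^3 + 2.5867*l^2 + 6.319*l + 2.4402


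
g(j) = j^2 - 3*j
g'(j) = 2*j - 3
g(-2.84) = 16.59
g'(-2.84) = -8.68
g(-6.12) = 55.81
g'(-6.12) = -15.24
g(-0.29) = 0.95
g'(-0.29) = -3.58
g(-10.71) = 146.83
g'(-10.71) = -24.42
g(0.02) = -0.06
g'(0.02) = -2.96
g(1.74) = -2.19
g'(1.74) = 0.48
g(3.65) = 2.37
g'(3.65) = 4.30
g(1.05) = -2.05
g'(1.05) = -0.90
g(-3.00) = 18.00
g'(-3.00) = -9.00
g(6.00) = 18.00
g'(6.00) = 9.00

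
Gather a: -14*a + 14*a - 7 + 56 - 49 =0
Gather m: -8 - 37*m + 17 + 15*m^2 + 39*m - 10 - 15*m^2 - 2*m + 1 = 0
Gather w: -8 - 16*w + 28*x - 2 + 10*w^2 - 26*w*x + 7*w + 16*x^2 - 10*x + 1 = 10*w^2 + w*(-26*x - 9) + 16*x^2 + 18*x - 9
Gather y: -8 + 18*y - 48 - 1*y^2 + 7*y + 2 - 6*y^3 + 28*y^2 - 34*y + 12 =-6*y^3 + 27*y^2 - 9*y - 42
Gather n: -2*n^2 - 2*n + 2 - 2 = -2*n^2 - 2*n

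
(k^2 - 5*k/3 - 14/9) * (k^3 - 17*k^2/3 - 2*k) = k^5 - 22*k^4/3 + 53*k^3/9 + 328*k^2/27 + 28*k/9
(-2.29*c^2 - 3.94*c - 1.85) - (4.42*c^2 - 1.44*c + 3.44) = -6.71*c^2 - 2.5*c - 5.29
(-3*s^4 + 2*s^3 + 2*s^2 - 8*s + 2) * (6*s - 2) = -18*s^5 + 18*s^4 + 8*s^3 - 52*s^2 + 28*s - 4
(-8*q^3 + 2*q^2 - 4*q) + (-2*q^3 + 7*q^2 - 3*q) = -10*q^3 + 9*q^2 - 7*q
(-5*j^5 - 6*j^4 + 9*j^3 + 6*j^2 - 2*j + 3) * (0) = 0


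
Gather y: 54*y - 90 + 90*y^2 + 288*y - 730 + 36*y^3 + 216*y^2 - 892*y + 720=36*y^3 + 306*y^2 - 550*y - 100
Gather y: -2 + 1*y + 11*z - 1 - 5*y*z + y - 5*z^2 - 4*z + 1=y*(2 - 5*z) - 5*z^2 + 7*z - 2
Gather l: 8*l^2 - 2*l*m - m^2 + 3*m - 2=8*l^2 - 2*l*m - m^2 + 3*m - 2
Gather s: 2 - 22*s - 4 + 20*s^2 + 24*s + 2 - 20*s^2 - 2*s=0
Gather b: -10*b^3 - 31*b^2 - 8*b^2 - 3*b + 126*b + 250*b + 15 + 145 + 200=-10*b^3 - 39*b^2 + 373*b + 360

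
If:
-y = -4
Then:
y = 4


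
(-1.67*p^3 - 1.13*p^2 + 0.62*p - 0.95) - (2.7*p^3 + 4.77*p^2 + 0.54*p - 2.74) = -4.37*p^3 - 5.9*p^2 + 0.08*p + 1.79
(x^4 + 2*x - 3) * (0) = 0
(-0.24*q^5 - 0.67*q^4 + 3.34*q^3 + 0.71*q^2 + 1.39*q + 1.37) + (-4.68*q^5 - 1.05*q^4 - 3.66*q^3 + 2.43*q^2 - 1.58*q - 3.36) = -4.92*q^5 - 1.72*q^4 - 0.32*q^3 + 3.14*q^2 - 0.19*q - 1.99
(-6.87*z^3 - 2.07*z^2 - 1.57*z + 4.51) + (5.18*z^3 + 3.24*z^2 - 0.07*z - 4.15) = -1.69*z^3 + 1.17*z^2 - 1.64*z + 0.359999999999999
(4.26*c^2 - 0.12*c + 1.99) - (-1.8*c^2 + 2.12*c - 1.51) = 6.06*c^2 - 2.24*c + 3.5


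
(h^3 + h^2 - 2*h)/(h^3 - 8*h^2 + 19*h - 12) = h*(h + 2)/(h^2 - 7*h + 12)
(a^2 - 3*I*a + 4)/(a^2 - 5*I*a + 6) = (a - 4*I)/(a - 6*I)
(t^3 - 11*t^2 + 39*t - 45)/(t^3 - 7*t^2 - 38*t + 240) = (t^2 - 6*t + 9)/(t^2 - 2*t - 48)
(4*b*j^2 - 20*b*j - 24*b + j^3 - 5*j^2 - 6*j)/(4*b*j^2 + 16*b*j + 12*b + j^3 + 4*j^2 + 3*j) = (j - 6)/(j + 3)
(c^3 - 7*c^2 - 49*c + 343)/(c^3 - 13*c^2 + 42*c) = (c^2 - 49)/(c*(c - 6))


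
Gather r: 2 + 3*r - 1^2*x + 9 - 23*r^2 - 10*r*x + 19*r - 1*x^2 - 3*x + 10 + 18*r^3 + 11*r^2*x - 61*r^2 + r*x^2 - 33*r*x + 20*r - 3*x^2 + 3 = 18*r^3 + r^2*(11*x - 84) + r*(x^2 - 43*x + 42) - 4*x^2 - 4*x + 24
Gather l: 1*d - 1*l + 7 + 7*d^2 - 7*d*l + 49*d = 7*d^2 + 50*d + l*(-7*d - 1) + 7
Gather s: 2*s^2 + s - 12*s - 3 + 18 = 2*s^2 - 11*s + 15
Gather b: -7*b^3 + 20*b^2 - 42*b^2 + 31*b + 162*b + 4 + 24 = -7*b^3 - 22*b^2 + 193*b + 28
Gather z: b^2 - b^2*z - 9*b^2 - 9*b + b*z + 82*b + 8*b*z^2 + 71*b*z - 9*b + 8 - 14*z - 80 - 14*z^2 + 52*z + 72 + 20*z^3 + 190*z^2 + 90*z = -8*b^2 + 64*b + 20*z^3 + z^2*(8*b + 176) + z*(-b^2 + 72*b + 128)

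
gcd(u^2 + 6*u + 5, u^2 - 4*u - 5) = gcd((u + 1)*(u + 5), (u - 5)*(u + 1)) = u + 1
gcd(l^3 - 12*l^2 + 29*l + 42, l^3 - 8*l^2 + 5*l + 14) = l^2 - 6*l - 7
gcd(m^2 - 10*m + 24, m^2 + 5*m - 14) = 1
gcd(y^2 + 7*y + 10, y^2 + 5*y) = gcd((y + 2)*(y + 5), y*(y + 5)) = y + 5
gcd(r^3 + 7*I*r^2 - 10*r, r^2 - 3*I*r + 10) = r + 2*I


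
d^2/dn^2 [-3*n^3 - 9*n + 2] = -18*n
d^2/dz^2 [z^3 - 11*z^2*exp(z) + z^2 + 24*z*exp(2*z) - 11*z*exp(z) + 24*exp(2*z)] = -11*z^2*exp(z) + 96*z*exp(2*z) - 55*z*exp(z) + 6*z + 192*exp(2*z) - 44*exp(z) + 2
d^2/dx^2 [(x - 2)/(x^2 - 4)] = 2/(x^3 + 6*x^2 + 12*x + 8)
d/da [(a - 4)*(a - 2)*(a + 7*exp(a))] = 7*a^2*exp(a) + 3*a^2 - 28*a*exp(a) - 12*a + 14*exp(a) + 8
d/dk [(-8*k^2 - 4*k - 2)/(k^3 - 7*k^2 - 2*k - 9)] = 2*(4*k^4 + 4*k^3 - 3*k^2 + 58*k + 16)/(k^6 - 14*k^5 + 45*k^4 + 10*k^3 + 130*k^2 + 36*k + 81)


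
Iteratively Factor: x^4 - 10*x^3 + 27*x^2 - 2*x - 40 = (x - 4)*(x^3 - 6*x^2 + 3*x + 10) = (x - 4)*(x - 2)*(x^2 - 4*x - 5) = (x - 4)*(x - 2)*(x + 1)*(x - 5)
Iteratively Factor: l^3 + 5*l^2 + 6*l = (l + 3)*(l^2 + 2*l) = l*(l + 3)*(l + 2)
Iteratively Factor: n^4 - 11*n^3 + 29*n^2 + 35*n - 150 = (n + 2)*(n^3 - 13*n^2 + 55*n - 75) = (n - 3)*(n + 2)*(n^2 - 10*n + 25) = (n - 5)*(n - 3)*(n + 2)*(n - 5)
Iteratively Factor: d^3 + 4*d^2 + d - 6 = (d + 3)*(d^2 + d - 2) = (d - 1)*(d + 3)*(d + 2)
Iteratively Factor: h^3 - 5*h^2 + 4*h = (h - 1)*(h^2 - 4*h) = (h - 4)*(h - 1)*(h)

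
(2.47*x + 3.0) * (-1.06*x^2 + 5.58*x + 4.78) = -2.6182*x^3 + 10.6026*x^2 + 28.5466*x + 14.34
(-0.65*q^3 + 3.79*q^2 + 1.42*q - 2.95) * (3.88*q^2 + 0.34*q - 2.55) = -2.522*q^5 + 14.4842*q^4 + 8.4557*q^3 - 20.6277*q^2 - 4.624*q + 7.5225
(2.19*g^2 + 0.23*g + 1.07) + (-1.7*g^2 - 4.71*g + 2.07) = 0.49*g^2 - 4.48*g + 3.14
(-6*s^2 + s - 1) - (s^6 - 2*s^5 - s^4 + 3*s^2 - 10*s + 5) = -s^6 + 2*s^5 + s^4 - 9*s^2 + 11*s - 6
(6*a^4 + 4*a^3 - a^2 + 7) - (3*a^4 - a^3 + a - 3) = 3*a^4 + 5*a^3 - a^2 - a + 10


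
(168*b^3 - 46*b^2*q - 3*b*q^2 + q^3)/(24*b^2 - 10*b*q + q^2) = 7*b + q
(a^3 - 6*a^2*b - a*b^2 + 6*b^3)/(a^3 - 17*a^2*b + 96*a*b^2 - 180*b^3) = (a^2 - b^2)/(a^2 - 11*a*b + 30*b^2)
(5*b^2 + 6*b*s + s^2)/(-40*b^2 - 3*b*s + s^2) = (b + s)/(-8*b + s)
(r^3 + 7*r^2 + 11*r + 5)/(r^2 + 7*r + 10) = (r^2 + 2*r + 1)/(r + 2)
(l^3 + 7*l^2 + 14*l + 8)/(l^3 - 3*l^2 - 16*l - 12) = (l + 4)/(l - 6)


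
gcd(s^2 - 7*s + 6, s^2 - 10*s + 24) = s - 6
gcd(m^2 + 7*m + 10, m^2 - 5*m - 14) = m + 2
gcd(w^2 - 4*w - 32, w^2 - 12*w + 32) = w - 8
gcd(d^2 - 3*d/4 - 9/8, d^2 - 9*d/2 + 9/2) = d - 3/2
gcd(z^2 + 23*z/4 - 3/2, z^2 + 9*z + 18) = z + 6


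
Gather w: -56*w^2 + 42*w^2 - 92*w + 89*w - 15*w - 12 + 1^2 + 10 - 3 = -14*w^2 - 18*w - 4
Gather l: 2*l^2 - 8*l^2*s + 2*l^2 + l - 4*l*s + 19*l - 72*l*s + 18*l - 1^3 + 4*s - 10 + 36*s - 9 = l^2*(4 - 8*s) + l*(38 - 76*s) + 40*s - 20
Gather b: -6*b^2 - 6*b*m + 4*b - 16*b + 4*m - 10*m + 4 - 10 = -6*b^2 + b*(-6*m - 12) - 6*m - 6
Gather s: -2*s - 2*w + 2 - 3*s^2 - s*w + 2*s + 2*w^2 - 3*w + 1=-3*s^2 - s*w + 2*w^2 - 5*w + 3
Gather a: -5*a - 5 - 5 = -5*a - 10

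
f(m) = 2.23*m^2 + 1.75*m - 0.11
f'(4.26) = 20.75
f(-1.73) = 3.54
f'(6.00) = 28.51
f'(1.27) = 7.41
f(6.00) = 90.67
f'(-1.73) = -5.97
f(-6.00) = 69.67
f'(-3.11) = -12.12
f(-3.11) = 16.02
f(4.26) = 47.81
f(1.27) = 5.71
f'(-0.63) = -1.06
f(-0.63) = -0.33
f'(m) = 4.46*m + 1.75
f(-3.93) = 27.45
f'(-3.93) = -15.78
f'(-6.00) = -25.01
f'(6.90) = 32.52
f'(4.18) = 20.39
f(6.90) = 118.14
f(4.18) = 46.17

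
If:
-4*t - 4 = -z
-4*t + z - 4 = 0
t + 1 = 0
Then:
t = -1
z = 0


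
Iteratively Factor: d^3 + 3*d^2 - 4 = (d + 2)*(d^2 + d - 2) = (d + 2)^2*(d - 1)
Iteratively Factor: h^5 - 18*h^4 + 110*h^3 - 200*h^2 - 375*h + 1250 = (h - 5)*(h^4 - 13*h^3 + 45*h^2 + 25*h - 250) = (h - 5)^2*(h^3 - 8*h^2 + 5*h + 50) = (h - 5)^3*(h^2 - 3*h - 10) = (h - 5)^3*(h + 2)*(h - 5)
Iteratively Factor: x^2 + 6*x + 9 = (x + 3)*(x + 3)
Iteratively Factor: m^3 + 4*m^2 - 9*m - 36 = (m + 4)*(m^2 - 9) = (m + 3)*(m + 4)*(m - 3)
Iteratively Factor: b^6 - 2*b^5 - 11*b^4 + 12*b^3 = (b - 1)*(b^5 - b^4 - 12*b^3) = (b - 4)*(b - 1)*(b^4 + 3*b^3) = b*(b - 4)*(b - 1)*(b^3 + 3*b^2) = b*(b - 4)*(b - 1)*(b + 3)*(b^2) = b^2*(b - 4)*(b - 1)*(b + 3)*(b)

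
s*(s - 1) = s^2 - s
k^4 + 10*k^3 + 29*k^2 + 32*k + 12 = (k + 1)^2*(k + 2)*(k + 6)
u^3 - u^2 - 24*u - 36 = (u - 6)*(u + 2)*(u + 3)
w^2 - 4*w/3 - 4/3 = (w - 2)*(w + 2/3)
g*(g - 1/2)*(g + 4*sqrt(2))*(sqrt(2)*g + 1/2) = sqrt(2)*g^4 - sqrt(2)*g^3/2 + 17*g^3/2 - 17*g^2/4 + 2*sqrt(2)*g^2 - sqrt(2)*g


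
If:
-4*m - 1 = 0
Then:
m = -1/4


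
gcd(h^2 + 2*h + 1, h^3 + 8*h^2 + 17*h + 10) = h + 1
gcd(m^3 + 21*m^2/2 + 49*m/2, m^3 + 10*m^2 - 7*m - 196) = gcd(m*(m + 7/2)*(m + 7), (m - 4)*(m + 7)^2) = m + 7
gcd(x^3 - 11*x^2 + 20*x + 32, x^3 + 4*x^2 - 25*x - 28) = x^2 - 3*x - 4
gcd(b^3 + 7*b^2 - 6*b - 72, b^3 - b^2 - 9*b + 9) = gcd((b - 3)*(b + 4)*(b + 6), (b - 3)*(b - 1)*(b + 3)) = b - 3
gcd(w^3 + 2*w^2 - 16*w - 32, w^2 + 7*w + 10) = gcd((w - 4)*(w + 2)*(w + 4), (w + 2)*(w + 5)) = w + 2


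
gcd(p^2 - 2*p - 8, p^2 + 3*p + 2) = p + 2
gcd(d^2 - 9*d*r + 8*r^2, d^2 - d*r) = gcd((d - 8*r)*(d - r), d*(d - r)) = -d + r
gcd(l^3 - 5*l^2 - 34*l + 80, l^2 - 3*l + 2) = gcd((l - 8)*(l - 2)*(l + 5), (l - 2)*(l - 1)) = l - 2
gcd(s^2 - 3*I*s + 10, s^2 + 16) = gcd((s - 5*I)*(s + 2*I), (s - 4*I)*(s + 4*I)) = 1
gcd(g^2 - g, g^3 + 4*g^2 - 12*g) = g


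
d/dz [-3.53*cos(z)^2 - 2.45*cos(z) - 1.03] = (7.06*cos(z) + 2.45)*sin(z)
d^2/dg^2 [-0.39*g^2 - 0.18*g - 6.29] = -0.780000000000000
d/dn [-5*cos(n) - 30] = 5*sin(n)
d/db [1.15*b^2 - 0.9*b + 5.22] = 2.3*b - 0.9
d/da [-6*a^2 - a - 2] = -12*a - 1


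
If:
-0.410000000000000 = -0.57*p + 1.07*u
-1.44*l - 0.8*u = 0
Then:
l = -0.555555555555556*u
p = 1.87719298245614*u + 0.719298245614035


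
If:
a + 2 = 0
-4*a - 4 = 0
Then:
No Solution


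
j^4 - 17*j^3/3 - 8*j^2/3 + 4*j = j*(j - 6)*(j - 2/3)*(j + 1)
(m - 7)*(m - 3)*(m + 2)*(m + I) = m^4 - 8*m^3 + I*m^3 + m^2 - 8*I*m^2 + 42*m + I*m + 42*I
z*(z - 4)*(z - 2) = z^3 - 6*z^2 + 8*z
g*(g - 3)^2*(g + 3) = g^4 - 3*g^3 - 9*g^2 + 27*g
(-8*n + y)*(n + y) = -8*n^2 - 7*n*y + y^2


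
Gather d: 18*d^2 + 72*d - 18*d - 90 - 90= 18*d^2 + 54*d - 180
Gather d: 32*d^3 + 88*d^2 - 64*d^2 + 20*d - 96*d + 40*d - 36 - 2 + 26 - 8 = 32*d^3 + 24*d^2 - 36*d - 20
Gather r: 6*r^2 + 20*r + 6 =6*r^2 + 20*r + 6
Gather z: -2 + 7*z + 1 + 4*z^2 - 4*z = 4*z^2 + 3*z - 1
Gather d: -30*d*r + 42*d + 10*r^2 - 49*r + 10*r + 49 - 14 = d*(42 - 30*r) + 10*r^2 - 39*r + 35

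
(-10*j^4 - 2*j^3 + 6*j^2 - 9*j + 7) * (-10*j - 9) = 100*j^5 + 110*j^4 - 42*j^3 + 36*j^2 + 11*j - 63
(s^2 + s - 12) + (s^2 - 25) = 2*s^2 + s - 37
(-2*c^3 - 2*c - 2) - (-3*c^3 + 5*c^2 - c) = c^3 - 5*c^2 - c - 2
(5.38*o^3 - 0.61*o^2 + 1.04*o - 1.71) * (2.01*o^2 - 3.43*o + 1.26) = 10.8138*o^5 - 19.6795*o^4 + 10.9615*o^3 - 7.7729*o^2 + 7.1757*o - 2.1546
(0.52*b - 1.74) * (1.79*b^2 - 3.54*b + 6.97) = 0.9308*b^3 - 4.9554*b^2 + 9.784*b - 12.1278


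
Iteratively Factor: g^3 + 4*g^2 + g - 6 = (g + 2)*(g^2 + 2*g - 3) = (g - 1)*(g + 2)*(g + 3)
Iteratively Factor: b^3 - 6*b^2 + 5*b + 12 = (b + 1)*(b^2 - 7*b + 12) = (b - 4)*(b + 1)*(b - 3)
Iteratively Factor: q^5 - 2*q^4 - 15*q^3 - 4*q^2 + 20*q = (q + 2)*(q^4 - 4*q^3 - 7*q^2 + 10*q) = (q + 2)^2*(q^3 - 6*q^2 + 5*q) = (q - 5)*(q + 2)^2*(q^2 - q) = (q - 5)*(q - 1)*(q + 2)^2*(q)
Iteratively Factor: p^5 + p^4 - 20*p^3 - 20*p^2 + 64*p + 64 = (p - 4)*(p^4 + 5*p^3 - 20*p - 16) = (p - 4)*(p - 2)*(p^3 + 7*p^2 + 14*p + 8) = (p - 4)*(p - 2)*(p + 1)*(p^2 + 6*p + 8) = (p - 4)*(p - 2)*(p + 1)*(p + 2)*(p + 4)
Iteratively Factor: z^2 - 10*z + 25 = (z - 5)*(z - 5)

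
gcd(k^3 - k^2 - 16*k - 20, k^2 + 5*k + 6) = k + 2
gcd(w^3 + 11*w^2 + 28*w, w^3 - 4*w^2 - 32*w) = w^2 + 4*w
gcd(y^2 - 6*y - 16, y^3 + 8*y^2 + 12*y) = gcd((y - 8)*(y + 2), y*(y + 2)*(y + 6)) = y + 2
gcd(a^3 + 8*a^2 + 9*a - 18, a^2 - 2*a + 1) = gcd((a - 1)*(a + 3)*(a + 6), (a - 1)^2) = a - 1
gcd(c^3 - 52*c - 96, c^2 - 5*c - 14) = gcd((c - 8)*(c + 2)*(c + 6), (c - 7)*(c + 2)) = c + 2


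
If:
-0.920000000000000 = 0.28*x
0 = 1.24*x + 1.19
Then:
No Solution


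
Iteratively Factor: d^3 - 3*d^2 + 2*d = (d)*(d^2 - 3*d + 2) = d*(d - 1)*(d - 2)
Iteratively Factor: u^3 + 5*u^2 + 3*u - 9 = (u + 3)*(u^2 + 2*u - 3) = (u - 1)*(u + 3)*(u + 3)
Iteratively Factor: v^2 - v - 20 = (v + 4)*(v - 5)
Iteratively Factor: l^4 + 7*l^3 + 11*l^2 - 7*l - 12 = (l + 3)*(l^3 + 4*l^2 - l - 4) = (l + 3)*(l + 4)*(l^2 - 1) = (l - 1)*(l + 3)*(l + 4)*(l + 1)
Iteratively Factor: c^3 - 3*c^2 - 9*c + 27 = (c - 3)*(c^2 - 9) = (c - 3)^2*(c + 3)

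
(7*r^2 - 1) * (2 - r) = -7*r^3 + 14*r^2 + r - 2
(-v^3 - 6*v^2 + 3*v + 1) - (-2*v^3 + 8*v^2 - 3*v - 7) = v^3 - 14*v^2 + 6*v + 8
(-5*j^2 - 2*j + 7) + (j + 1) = -5*j^2 - j + 8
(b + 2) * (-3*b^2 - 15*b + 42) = -3*b^3 - 21*b^2 + 12*b + 84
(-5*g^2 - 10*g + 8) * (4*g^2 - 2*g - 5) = -20*g^4 - 30*g^3 + 77*g^2 + 34*g - 40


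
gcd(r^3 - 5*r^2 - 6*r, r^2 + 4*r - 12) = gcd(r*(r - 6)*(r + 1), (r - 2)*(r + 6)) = 1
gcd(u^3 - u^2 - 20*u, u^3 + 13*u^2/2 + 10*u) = u^2 + 4*u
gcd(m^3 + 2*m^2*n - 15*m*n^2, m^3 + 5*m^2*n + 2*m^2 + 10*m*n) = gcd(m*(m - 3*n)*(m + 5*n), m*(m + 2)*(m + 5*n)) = m^2 + 5*m*n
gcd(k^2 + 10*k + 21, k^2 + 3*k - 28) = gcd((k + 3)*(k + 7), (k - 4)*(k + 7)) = k + 7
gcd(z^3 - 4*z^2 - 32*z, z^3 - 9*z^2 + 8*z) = z^2 - 8*z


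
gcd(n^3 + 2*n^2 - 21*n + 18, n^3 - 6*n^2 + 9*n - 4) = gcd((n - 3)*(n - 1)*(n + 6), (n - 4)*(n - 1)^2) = n - 1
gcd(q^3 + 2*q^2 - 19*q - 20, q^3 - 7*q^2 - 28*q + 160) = q^2 + q - 20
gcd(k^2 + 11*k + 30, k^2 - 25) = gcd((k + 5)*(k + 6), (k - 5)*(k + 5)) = k + 5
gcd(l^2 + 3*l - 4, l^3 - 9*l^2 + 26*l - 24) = 1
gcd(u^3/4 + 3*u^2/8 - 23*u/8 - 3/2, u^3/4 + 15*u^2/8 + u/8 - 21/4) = 1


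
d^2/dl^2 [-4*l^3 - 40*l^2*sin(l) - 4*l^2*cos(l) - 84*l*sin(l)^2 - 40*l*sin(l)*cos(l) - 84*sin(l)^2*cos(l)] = 40*l^2*sin(l) + 4*l^2*cos(l) + 16*l*sin(l) + 80*l*sin(2*l) - 160*l*cos(l) - 168*l*cos(2*l) - 24*l - 80*sin(l) - 168*sin(2*l) + 13*cos(l) - 80*cos(2*l) - 189*cos(3*l)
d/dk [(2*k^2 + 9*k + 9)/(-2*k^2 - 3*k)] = 3/k^2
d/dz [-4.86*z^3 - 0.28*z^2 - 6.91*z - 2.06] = -14.58*z^2 - 0.56*z - 6.91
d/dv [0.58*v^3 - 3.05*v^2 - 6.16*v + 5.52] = 1.74*v^2 - 6.1*v - 6.16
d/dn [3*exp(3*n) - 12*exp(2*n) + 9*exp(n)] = (9*exp(2*n) - 24*exp(n) + 9)*exp(n)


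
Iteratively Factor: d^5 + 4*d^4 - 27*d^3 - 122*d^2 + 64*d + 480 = (d - 2)*(d^4 + 6*d^3 - 15*d^2 - 152*d - 240) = (d - 2)*(d + 3)*(d^3 + 3*d^2 - 24*d - 80) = (d - 2)*(d + 3)*(d + 4)*(d^2 - d - 20) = (d - 5)*(d - 2)*(d + 3)*(d + 4)*(d + 4)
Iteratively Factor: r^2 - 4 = (r - 2)*(r + 2)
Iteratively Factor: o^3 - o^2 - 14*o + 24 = (o - 3)*(o^2 + 2*o - 8) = (o - 3)*(o + 4)*(o - 2)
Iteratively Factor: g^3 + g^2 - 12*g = (g)*(g^2 + g - 12) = g*(g + 4)*(g - 3)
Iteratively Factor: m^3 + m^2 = (m + 1)*(m^2) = m*(m + 1)*(m)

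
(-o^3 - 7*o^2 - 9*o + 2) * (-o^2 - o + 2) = o^5 + 8*o^4 + 14*o^3 - 7*o^2 - 20*o + 4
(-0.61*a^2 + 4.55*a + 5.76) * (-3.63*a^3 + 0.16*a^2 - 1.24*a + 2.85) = 2.2143*a^5 - 16.6141*a^4 - 19.4244*a^3 - 6.4589*a^2 + 5.8251*a + 16.416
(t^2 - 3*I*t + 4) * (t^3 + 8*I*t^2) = t^5 + 5*I*t^4 + 28*t^3 + 32*I*t^2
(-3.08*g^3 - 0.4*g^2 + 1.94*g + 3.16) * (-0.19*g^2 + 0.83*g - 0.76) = 0.5852*g^5 - 2.4804*g^4 + 1.6402*g^3 + 1.3138*g^2 + 1.1484*g - 2.4016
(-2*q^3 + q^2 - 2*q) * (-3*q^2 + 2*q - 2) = 6*q^5 - 7*q^4 + 12*q^3 - 6*q^2 + 4*q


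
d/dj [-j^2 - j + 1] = -2*j - 1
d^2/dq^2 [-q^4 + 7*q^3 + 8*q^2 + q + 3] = -12*q^2 + 42*q + 16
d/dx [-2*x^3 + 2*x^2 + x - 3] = -6*x^2 + 4*x + 1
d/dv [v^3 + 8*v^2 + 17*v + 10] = 3*v^2 + 16*v + 17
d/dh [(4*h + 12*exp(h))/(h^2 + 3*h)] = 4*(h*(h + 3)*(3*exp(h) + 1) - (h + 3*exp(h))*(2*h + 3))/(h^2*(h + 3)^2)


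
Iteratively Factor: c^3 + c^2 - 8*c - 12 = (c - 3)*(c^2 + 4*c + 4) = (c - 3)*(c + 2)*(c + 2)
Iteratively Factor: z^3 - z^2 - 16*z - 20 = (z - 5)*(z^2 + 4*z + 4) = (z - 5)*(z + 2)*(z + 2)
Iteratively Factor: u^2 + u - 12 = (u + 4)*(u - 3)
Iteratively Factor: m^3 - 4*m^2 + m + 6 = (m + 1)*(m^2 - 5*m + 6) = (m - 2)*(m + 1)*(m - 3)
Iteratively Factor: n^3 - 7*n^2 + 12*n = (n - 4)*(n^2 - 3*n) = n*(n - 4)*(n - 3)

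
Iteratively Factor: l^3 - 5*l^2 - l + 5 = (l + 1)*(l^2 - 6*l + 5) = (l - 5)*(l + 1)*(l - 1)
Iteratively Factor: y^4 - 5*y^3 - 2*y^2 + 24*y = (y - 3)*(y^3 - 2*y^2 - 8*y) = (y - 4)*(y - 3)*(y^2 + 2*y) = y*(y - 4)*(y - 3)*(y + 2)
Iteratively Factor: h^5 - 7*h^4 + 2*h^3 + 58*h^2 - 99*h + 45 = (h - 1)*(h^4 - 6*h^3 - 4*h^2 + 54*h - 45) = (h - 3)*(h - 1)*(h^3 - 3*h^2 - 13*h + 15) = (h - 3)*(h - 1)^2*(h^2 - 2*h - 15) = (h - 5)*(h - 3)*(h - 1)^2*(h + 3)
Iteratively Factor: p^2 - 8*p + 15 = (p - 5)*(p - 3)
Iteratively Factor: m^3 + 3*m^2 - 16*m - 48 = (m - 4)*(m^2 + 7*m + 12) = (m - 4)*(m + 3)*(m + 4)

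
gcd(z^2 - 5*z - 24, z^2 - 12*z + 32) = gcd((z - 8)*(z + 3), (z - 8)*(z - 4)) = z - 8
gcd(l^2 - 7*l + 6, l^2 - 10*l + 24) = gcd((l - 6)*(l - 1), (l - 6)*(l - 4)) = l - 6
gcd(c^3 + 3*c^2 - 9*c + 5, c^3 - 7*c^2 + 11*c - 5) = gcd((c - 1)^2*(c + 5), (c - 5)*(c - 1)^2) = c^2 - 2*c + 1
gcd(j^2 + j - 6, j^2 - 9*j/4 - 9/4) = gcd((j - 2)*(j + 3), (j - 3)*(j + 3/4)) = 1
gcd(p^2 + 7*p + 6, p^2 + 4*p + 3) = p + 1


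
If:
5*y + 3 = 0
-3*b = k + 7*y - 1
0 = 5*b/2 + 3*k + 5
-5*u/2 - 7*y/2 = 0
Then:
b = 206/65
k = -56/13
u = 21/25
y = -3/5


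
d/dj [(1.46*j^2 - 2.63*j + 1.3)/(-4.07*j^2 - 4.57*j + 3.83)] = (-17.3763*j^2 + 21.7656*j - 4.1319)/(16.5649*j^4 + 37.1998*j^3 - 10.2913*j^2 - 35.0062*j + 14.6689)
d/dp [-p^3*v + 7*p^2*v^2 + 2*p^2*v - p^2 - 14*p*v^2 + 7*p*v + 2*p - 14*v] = -3*p^2*v + 14*p*v^2 + 4*p*v - 2*p - 14*v^2 + 7*v + 2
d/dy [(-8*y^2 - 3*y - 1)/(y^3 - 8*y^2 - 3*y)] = (8*y^4 + 6*y^3 + 3*y^2 - 16*y - 3)/(y^2*(y^4 - 16*y^3 + 58*y^2 + 48*y + 9))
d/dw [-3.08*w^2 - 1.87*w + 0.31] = -6.16*w - 1.87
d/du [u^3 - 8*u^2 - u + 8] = 3*u^2 - 16*u - 1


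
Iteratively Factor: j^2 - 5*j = (j - 5)*(j)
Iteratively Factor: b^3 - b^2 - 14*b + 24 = (b - 2)*(b^2 + b - 12) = (b - 2)*(b + 4)*(b - 3)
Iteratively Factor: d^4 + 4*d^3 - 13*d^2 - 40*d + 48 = (d - 3)*(d^3 + 7*d^2 + 8*d - 16) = (d - 3)*(d + 4)*(d^2 + 3*d - 4) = (d - 3)*(d - 1)*(d + 4)*(d + 4)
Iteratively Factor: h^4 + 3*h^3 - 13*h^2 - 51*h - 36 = (h + 1)*(h^3 + 2*h^2 - 15*h - 36) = (h + 1)*(h + 3)*(h^2 - h - 12) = (h - 4)*(h + 1)*(h + 3)*(h + 3)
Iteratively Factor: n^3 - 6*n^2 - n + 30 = (n - 5)*(n^2 - n - 6) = (n - 5)*(n + 2)*(n - 3)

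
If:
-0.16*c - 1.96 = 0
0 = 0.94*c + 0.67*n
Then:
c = -12.25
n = 17.19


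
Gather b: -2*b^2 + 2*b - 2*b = -2*b^2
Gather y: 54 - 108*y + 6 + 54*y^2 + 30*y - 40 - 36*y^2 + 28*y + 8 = 18*y^2 - 50*y + 28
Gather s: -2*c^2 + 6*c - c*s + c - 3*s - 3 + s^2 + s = -2*c^2 + 7*c + s^2 + s*(-c - 2) - 3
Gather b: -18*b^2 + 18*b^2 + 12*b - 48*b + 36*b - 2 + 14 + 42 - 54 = 0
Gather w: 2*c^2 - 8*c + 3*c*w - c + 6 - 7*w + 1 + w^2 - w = 2*c^2 - 9*c + w^2 + w*(3*c - 8) + 7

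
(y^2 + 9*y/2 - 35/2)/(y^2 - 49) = (y - 5/2)/(y - 7)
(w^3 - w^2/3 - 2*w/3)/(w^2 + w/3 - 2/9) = 3*w*(w - 1)/(3*w - 1)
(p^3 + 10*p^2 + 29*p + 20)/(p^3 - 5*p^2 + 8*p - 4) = (p^3 + 10*p^2 + 29*p + 20)/(p^3 - 5*p^2 + 8*p - 4)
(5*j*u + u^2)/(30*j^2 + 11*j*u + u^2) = u/(6*j + u)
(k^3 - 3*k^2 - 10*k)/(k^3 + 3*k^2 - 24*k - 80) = k*(k + 2)/(k^2 + 8*k + 16)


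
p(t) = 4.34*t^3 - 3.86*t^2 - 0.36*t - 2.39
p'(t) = 13.02*t^2 - 7.72*t - 0.36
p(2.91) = 70.82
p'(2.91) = 87.43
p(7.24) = 1439.72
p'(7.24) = 626.22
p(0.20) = -2.58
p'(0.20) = -1.38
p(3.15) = 93.83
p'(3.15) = 104.51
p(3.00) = 78.97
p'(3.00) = 93.66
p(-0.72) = -5.75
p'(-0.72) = 11.95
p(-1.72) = -35.27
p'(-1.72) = 51.44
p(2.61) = 47.54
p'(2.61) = 68.18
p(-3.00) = -153.23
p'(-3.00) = 139.98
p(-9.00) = -3475.67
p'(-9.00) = 1123.74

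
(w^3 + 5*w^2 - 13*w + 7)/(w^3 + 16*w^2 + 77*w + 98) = (w^2 - 2*w + 1)/(w^2 + 9*w + 14)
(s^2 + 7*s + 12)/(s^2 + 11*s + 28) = (s + 3)/(s + 7)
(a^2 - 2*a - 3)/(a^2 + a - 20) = (a^2 - 2*a - 3)/(a^2 + a - 20)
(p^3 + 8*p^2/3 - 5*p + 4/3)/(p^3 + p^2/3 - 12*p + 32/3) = (3*p - 1)/(3*p - 8)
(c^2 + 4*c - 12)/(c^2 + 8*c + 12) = (c - 2)/(c + 2)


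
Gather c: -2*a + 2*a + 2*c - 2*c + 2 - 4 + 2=0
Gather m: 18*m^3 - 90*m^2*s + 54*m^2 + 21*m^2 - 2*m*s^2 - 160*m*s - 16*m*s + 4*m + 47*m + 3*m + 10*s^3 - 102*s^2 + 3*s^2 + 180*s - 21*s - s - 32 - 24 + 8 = 18*m^3 + m^2*(75 - 90*s) + m*(-2*s^2 - 176*s + 54) + 10*s^3 - 99*s^2 + 158*s - 48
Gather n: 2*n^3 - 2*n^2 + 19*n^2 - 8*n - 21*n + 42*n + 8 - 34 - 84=2*n^3 + 17*n^2 + 13*n - 110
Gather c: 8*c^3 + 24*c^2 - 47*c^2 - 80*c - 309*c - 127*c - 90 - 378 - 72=8*c^3 - 23*c^2 - 516*c - 540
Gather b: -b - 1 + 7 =6 - b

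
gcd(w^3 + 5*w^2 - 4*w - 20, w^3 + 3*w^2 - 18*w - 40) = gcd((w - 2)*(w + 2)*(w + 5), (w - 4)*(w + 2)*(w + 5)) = w^2 + 7*w + 10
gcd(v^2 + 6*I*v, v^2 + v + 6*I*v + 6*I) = v + 6*I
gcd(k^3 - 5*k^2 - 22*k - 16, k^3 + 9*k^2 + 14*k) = k + 2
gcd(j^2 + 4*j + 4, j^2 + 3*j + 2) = j + 2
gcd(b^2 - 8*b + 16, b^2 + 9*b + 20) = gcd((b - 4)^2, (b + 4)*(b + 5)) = 1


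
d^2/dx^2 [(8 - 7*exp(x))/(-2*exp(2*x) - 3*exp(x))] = 2*(14*exp(3*x) - 85*exp(2*x) - 72*exp(x) - 36)*exp(-x)/(8*exp(3*x) + 36*exp(2*x) + 54*exp(x) + 27)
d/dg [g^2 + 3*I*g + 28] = 2*g + 3*I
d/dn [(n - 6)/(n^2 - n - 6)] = (n^2 - n - (n - 6)*(2*n - 1) - 6)/(-n^2 + n + 6)^2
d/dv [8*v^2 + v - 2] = 16*v + 1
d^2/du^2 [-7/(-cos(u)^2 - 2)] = 14*(-2*sin(u)^4 - 3*sin(u)^2 + 3)/(cos(u)^2 + 2)^3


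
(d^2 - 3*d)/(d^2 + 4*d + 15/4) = 4*d*(d - 3)/(4*d^2 + 16*d + 15)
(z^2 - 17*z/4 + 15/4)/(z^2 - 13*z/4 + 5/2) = (z - 3)/(z - 2)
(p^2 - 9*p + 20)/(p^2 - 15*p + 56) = (p^2 - 9*p + 20)/(p^2 - 15*p + 56)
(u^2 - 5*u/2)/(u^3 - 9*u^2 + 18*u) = (u - 5/2)/(u^2 - 9*u + 18)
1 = 1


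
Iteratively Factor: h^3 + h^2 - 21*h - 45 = (h - 5)*(h^2 + 6*h + 9) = (h - 5)*(h + 3)*(h + 3)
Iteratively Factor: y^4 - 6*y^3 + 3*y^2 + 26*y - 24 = (y + 2)*(y^3 - 8*y^2 + 19*y - 12) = (y - 3)*(y + 2)*(y^2 - 5*y + 4) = (y - 4)*(y - 3)*(y + 2)*(y - 1)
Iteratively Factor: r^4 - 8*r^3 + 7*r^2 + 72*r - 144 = (r - 3)*(r^3 - 5*r^2 - 8*r + 48) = (r - 4)*(r - 3)*(r^2 - r - 12) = (r - 4)*(r - 3)*(r + 3)*(r - 4)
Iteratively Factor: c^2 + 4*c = (c)*(c + 4)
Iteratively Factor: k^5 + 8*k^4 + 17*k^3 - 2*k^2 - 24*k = (k + 3)*(k^4 + 5*k^3 + 2*k^2 - 8*k) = (k + 3)*(k + 4)*(k^3 + k^2 - 2*k) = k*(k + 3)*(k + 4)*(k^2 + k - 2) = k*(k + 2)*(k + 3)*(k + 4)*(k - 1)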